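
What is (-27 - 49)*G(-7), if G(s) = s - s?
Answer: 0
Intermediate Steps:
G(s) = 0
(-27 - 49)*G(-7) = (-27 - 49)*0 = -76*0 = 0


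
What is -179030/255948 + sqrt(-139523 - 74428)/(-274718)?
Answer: -89515/127974 - I*sqrt(213951)/274718 ≈ -0.69948 - 0.0016837*I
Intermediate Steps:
-179030/255948 + sqrt(-139523 - 74428)/(-274718) = -179030*1/255948 + sqrt(-213951)*(-1/274718) = -89515/127974 + (I*sqrt(213951))*(-1/274718) = -89515/127974 - I*sqrt(213951)/274718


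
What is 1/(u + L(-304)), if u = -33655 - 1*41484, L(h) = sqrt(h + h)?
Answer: -75139/5645869929 - 4*I*sqrt(38)/5645869929 ≈ -1.3309e-5 - 4.3674e-9*I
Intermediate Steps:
L(h) = sqrt(2)*sqrt(h) (L(h) = sqrt(2*h) = sqrt(2)*sqrt(h))
u = -75139 (u = -33655 - 41484 = -75139)
1/(u + L(-304)) = 1/(-75139 + sqrt(2)*sqrt(-304)) = 1/(-75139 + sqrt(2)*(4*I*sqrt(19))) = 1/(-75139 + 4*I*sqrt(38))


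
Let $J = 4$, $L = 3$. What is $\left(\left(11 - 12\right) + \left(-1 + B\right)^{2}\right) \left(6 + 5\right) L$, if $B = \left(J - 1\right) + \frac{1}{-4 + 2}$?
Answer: $\frac{165}{4} \approx 41.25$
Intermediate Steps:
$B = \frac{5}{2}$ ($B = \left(4 - 1\right) + \frac{1}{-4 + 2} = 3 + \frac{1}{-2} = 3 - \frac{1}{2} = \frac{5}{2} \approx 2.5$)
$\left(\left(11 - 12\right) + \left(-1 + B\right)^{2}\right) \left(6 + 5\right) L = \left(\left(11 - 12\right) + \left(-1 + \frac{5}{2}\right)^{2}\right) \left(6 + 5\right) 3 = \left(\left(11 - 12\right) + \left(\frac{3}{2}\right)^{2}\right) 11 \cdot 3 = \left(-1 + \frac{9}{4}\right) 33 = \frac{5}{4} \cdot 33 = \frac{165}{4}$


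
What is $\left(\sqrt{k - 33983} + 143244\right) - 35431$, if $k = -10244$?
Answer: $107813 + i \sqrt{44227} \approx 1.0781 \cdot 10^{5} + 210.3 i$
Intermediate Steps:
$\left(\sqrt{k - 33983} + 143244\right) - 35431 = \left(\sqrt{-10244 - 33983} + 143244\right) - 35431 = \left(\sqrt{-44227} + 143244\right) - 35431 = \left(i \sqrt{44227} + 143244\right) - 35431 = \left(143244 + i \sqrt{44227}\right) - 35431 = 107813 + i \sqrt{44227}$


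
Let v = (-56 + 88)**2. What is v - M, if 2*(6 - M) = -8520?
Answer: -3242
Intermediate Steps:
M = 4266 (M = 6 - 1/2*(-8520) = 6 + 4260 = 4266)
v = 1024 (v = 32**2 = 1024)
v - M = 1024 - 1*4266 = 1024 - 4266 = -3242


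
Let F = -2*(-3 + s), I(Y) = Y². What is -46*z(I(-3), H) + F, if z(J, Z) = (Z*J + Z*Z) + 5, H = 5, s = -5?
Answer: -3434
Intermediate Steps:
F = 16 (F = -2*(-3 - 5) = -2*(-8) = 16)
z(J, Z) = 5 + Z² + J*Z (z(J, Z) = (J*Z + Z²) + 5 = (Z² + J*Z) + 5 = 5 + Z² + J*Z)
-46*z(I(-3), H) + F = -46*(5 + 5² + (-3)²*5) + 16 = -46*(5 + 25 + 9*5) + 16 = -46*(5 + 25 + 45) + 16 = -46*75 + 16 = -3450 + 16 = -3434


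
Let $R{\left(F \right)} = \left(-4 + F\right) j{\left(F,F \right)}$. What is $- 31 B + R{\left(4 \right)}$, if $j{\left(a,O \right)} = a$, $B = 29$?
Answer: $-899$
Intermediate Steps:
$R{\left(F \right)} = F \left(-4 + F\right)$ ($R{\left(F \right)} = \left(-4 + F\right) F = F \left(-4 + F\right)$)
$- 31 B + R{\left(4 \right)} = \left(-31\right) 29 + 4 \left(-4 + 4\right) = -899 + 4 \cdot 0 = -899 + 0 = -899$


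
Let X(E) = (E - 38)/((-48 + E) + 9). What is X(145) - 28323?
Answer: -3002131/106 ≈ -28322.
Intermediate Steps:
X(E) = (-38 + E)/(-39 + E)
X(145) - 28323 = (-38 + 145)/(-39 + 145) - 28323 = 107/106 - 28323 = -3002131/106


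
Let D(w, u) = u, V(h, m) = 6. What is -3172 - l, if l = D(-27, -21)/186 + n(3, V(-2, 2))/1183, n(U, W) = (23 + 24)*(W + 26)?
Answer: -232738479/73346 ≈ -3173.2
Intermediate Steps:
n(U, W) = 1222 + 47*W (n(U, W) = 47*(26 + W) = 1222 + 47*W)
l = 84967/73346 (l = -21/186 + (1222 + 47*6)/1183 = -21*1/186 + (1222 + 282)*(1/1183) = -7/62 + 1504*(1/1183) = -7/62 + 1504/1183 = 84967/73346 ≈ 1.1584)
-3172 - l = -3172 - 1*84967/73346 = -3172 - 84967/73346 = -232738479/73346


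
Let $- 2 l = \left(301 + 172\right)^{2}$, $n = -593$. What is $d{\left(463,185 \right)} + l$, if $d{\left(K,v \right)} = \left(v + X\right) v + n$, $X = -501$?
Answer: $- \frac{341835}{2} \approx -1.7092 \cdot 10^{5}$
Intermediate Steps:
$l = - \frac{223729}{2}$ ($l = - \frac{\left(301 + 172\right)^{2}}{2} = - \frac{473^{2}}{2} = \left(- \frac{1}{2}\right) 223729 = - \frac{223729}{2} \approx -1.1186 \cdot 10^{5}$)
$d{\left(K,v \right)} = -593 + v \left(-501 + v\right)$ ($d{\left(K,v \right)} = \left(v - 501\right) v - 593 = \left(-501 + v\right) v - 593 = v \left(-501 + v\right) - 593 = -593 + v \left(-501 + v\right)$)
$d{\left(463,185 \right)} + l = \left(-593 + 185^{2} - 92685\right) - \frac{223729}{2} = \left(-593 + 34225 - 92685\right) - \frac{223729}{2} = -59053 - \frac{223729}{2} = - \frac{341835}{2}$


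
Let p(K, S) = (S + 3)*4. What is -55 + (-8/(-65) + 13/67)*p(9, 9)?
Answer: -173237/4355 ≈ -39.779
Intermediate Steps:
p(K, S) = 12 + 4*S (p(K, S) = (3 + S)*4 = 12 + 4*S)
-55 + (-8/(-65) + 13/67)*p(9, 9) = -55 + (-8/(-65) + 13/67)*(12 + 4*9) = -55 + (-8*(-1/65) + 13*(1/67))*(12 + 36) = -55 + (8/65 + 13/67)*48 = -55 + (1381/4355)*48 = -55 + 66288/4355 = -173237/4355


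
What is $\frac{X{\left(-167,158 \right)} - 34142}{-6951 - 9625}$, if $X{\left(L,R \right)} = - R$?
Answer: $\frac{1225}{592} \approx 2.0693$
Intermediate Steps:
$\frac{X{\left(-167,158 \right)} - 34142}{-6951 - 9625} = \frac{\left(-1\right) 158 - 34142}{-6951 - 9625} = \frac{-158 - 34142}{-16576} = \left(-34300\right) \left(- \frac{1}{16576}\right) = \frac{1225}{592}$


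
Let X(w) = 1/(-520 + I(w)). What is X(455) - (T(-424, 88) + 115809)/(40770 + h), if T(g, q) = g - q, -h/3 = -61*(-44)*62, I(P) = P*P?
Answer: 7936621813/31557681090 ≈ 0.25150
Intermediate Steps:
I(P) = P²
h = -499224 (h = -3*(-61*(-44))*62 = -8052*62 = -3*166408 = -499224)
X(w) = 1/(-520 + w²)
X(455) - (T(-424, 88) + 115809)/(40770 + h) = 1/(-520 + 455²) - ((-424 - 1*88) + 115809)/(40770 - 499224) = 1/(-520 + 207025) - ((-424 - 88) + 115809)/(-458454) = 1/206505 - (-512 + 115809)*(-1)/458454 = 1/206505 - 115297*(-1)/458454 = 1/206505 - 1*(-115297/458454) = 1/206505 + 115297/458454 = 7936621813/31557681090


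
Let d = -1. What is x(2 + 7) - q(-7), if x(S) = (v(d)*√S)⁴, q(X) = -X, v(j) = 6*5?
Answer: 65609993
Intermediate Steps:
v(j) = 30
x(S) = 810000*S² (x(S) = (30*√S)⁴ = 810000*S²)
x(2 + 7) - q(-7) = 810000*(2 + 7)² - (-1)*(-7) = 810000*9² - 1*7 = 810000*81 - 7 = 65610000 - 7 = 65609993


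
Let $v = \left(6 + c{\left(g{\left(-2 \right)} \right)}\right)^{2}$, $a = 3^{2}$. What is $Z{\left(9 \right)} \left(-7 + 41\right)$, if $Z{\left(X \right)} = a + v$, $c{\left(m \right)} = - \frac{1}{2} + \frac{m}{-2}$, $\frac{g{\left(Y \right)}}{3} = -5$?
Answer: $6052$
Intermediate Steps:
$g{\left(Y \right)} = -15$ ($g{\left(Y \right)} = 3 \left(-5\right) = -15$)
$c{\left(m \right)} = - \frac{1}{2} - \frac{m}{2}$ ($c{\left(m \right)} = \left(-1\right) \frac{1}{2} + m \left(- \frac{1}{2}\right) = - \frac{1}{2} - \frac{m}{2}$)
$a = 9$
$v = 169$ ($v = \left(6 - -7\right)^{2} = \left(6 + \left(- \frac{1}{2} + \frac{15}{2}\right)\right)^{2} = \left(6 + 7\right)^{2} = 13^{2} = 169$)
$Z{\left(X \right)} = 178$ ($Z{\left(X \right)} = 9 + 169 = 178$)
$Z{\left(9 \right)} \left(-7 + 41\right) = 178 \left(-7 + 41\right) = 178 \cdot 34 = 6052$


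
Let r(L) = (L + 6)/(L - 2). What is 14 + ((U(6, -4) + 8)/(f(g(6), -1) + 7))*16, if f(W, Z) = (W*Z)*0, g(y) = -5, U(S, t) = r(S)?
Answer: 274/7 ≈ 39.143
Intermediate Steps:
r(L) = (6 + L)/(-2 + L)
U(S, t) = (6 + S)/(-2 + S)
f(W, Z) = 0
14 + ((U(6, -4) + 8)/(f(g(6), -1) + 7))*16 = 14 + (((6 + 6)/(-2 + 6) + 8)/(0 + 7))*16 = 14 + ((12/4 + 8)/7)*16 = 14 + (((1/4)*12 + 8)*(1/7))*16 = 14 + ((3 + 8)*(1/7))*16 = 14 + (11*(1/7))*16 = 14 + (11/7)*16 = 14 + 176/7 = 274/7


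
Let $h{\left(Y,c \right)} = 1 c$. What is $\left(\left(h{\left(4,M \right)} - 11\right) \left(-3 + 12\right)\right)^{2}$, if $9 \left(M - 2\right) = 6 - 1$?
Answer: $5776$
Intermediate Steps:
$M = \frac{23}{9}$ ($M = 2 + \frac{6 - 1}{9} = 2 + \frac{1}{9} \cdot 5 = 2 + \frac{5}{9} = \frac{23}{9} \approx 2.5556$)
$h{\left(Y,c \right)} = c$
$\left(\left(h{\left(4,M \right)} - 11\right) \left(-3 + 12\right)\right)^{2} = \left(\left(\frac{23}{9} - 11\right) \left(-3 + 12\right)\right)^{2} = \left(\left(- \frac{76}{9}\right) 9\right)^{2} = \left(-76\right)^{2} = 5776$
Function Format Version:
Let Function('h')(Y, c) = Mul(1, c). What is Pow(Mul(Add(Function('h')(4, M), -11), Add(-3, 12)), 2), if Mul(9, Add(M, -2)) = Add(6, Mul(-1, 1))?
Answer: 5776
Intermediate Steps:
M = Rational(23, 9) (M = Add(2, Mul(Rational(1, 9), Add(6, Mul(-1, 1)))) = Add(2, Mul(Rational(1, 9), Add(6, -1))) = Add(2, Mul(Rational(1, 9), 5)) = Add(2, Rational(5, 9)) = Rational(23, 9) ≈ 2.5556)
Function('h')(Y, c) = c
Pow(Mul(Add(Function('h')(4, M), -11), Add(-3, 12)), 2) = Pow(Mul(Add(Rational(23, 9), -11), Add(-3, 12)), 2) = Pow(Mul(Rational(-76, 9), 9), 2) = Pow(-76, 2) = 5776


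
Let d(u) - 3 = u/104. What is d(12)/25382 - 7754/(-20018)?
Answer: 2559367093/6605259388 ≈ 0.38747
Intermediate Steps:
d(u) = 3 + u/104
d(12)/25382 - 7754/(-20018) = (3 + (1/104)*12)/25382 - 7754/(-20018) = (3 + 3/26)*(1/25382) - 7754*(-1/20018) = (81/26)*(1/25382) + 3877/10009 = 81/659932 + 3877/10009 = 2559367093/6605259388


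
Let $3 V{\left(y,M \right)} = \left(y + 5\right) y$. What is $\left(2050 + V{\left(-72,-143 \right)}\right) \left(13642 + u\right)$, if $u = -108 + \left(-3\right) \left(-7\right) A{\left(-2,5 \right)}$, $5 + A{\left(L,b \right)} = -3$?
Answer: $48892828$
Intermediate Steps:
$A{\left(L,b \right)} = -8$ ($A{\left(L,b \right)} = -5 - 3 = -8$)
$V{\left(y,M \right)} = \frac{y \left(5 + y\right)}{3}$ ($V{\left(y,M \right)} = \frac{\left(y + 5\right) y}{3} = \frac{\left(5 + y\right) y}{3} = \frac{y \left(5 + y\right)}{3}$)
$u = -276$ ($u = -108 + \left(-3\right) \left(-7\right) \left(-8\right) = -108 + 21 \left(-8\right) = -108 - 168 = -276$)
$\left(2050 + V{\left(-72,-143 \right)}\right) \left(13642 + u\right) = \left(2050 + \frac{1}{3} \left(-72\right) \left(5 - 72\right)\right) \left(13642 - 276\right) = \left(2050 + \frac{1}{3} \left(-72\right) \left(-67\right)\right) 13366 = \left(2050 + 1608\right) 13366 = 3658 \cdot 13366 = 48892828$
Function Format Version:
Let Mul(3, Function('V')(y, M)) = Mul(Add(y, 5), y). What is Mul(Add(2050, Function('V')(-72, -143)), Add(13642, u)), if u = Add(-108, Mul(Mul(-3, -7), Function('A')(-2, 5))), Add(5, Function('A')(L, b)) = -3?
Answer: 48892828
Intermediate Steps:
Function('A')(L, b) = -8 (Function('A')(L, b) = Add(-5, -3) = -8)
Function('V')(y, M) = Mul(Rational(1, 3), y, Add(5, y)) (Function('V')(y, M) = Mul(Rational(1, 3), Mul(Add(y, 5), y)) = Mul(Rational(1, 3), Mul(Add(5, y), y)) = Mul(Rational(1, 3), Mul(y, Add(5, y))) = Mul(Rational(1, 3), y, Add(5, y)))
u = -276 (u = Add(-108, Mul(Mul(-3, -7), -8)) = Add(-108, Mul(21, -8)) = Add(-108, -168) = -276)
Mul(Add(2050, Function('V')(-72, -143)), Add(13642, u)) = Mul(Add(2050, Mul(Rational(1, 3), -72, Add(5, -72))), Add(13642, -276)) = Mul(Add(2050, Mul(Rational(1, 3), -72, -67)), 13366) = Mul(Add(2050, 1608), 13366) = Mul(3658, 13366) = 48892828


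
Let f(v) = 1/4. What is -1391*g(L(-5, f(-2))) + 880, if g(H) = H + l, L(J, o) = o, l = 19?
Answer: -103587/4 ≈ -25897.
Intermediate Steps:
f(v) = ¼
g(H) = 19 + H (g(H) = H + 19 = 19 + H)
-1391*g(L(-5, f(-2))) + 880 = -1391*(19 + ¼) + 880 = -1391*77/4 + 880 = -107107/4 + 880 = -103587/4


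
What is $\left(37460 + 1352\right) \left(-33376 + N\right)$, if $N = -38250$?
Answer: $-2779948312$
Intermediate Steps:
$\left(37460 + 1352\right) \left(-33376 + N\right) = \left(37460 + 1352\right) \left(-33376 - 38250\right) = 38812 \left(-71626\right) = -2779948312$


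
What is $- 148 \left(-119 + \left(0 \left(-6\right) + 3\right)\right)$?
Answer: $17168$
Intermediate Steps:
$- 148 \left(-119 + \left(0 \left(-6\right) + 3\right)\right) = - 148 \left(-119 + \left(0 + 3\right)\right) = - 148 \left(-119 + 3\right) = \left(-148\right) \left(-116\right) = 17168$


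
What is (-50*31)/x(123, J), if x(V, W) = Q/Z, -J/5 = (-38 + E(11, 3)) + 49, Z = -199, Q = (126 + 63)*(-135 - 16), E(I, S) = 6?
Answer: -308450/28539 ≈ -10.808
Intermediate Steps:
Q = -28539 (Q = 189*(-151) = -28539)
J = -85 (J = -5*((-38 + 6) + 49) = -5*(-32 + 49) = -5*17 = -85)
x(V, W) = 28539/199 (x(V, W) = -28539/(-199) = -28539*(-1/199) = 28539/199)
(-50*31)/x(123, J) = (-50*31)/(28539/199) = -1550*199/28539 = -308450/28539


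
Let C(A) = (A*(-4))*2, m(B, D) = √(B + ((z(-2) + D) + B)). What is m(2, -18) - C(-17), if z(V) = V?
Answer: -136 + 4*I ≈ -136.0 + 4.0*I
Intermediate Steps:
m(B, D) = √(-2 + D + 2*B) (m(B, D) = √(B + ((-2 + D) + B)) = √(B + (-2 + B + D)) = √(-2 + D + 2*B))
C(A) = -8*A (C(A) = -4*A*2 = -8*A)
m(2, -18) - C(-17) = √(-2 - 18 + 2*2) - (-8)*(-17) = √(-2 - 18 + 4) - 1*136 = √(-16) - 136 = 4*I - 136 = -136 + 4*I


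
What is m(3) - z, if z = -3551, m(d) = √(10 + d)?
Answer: 3551 + √13 ≈ 3554.6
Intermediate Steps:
m(3) - z = √(10 + 3) - 1*(-3551) = √13 + 3551 = 3551 + √13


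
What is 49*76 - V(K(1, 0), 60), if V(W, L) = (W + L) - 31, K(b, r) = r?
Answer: 3695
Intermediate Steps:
V(W, L) = -31 + L + W (V(W, L) = (L + W) - 31 = -31 + L + W)
49*76 - V(K(1, 0), 60) = 49*76 - (-31 + 60 + 0) = 3724 - 1*29 = 3724 - 29 = 3695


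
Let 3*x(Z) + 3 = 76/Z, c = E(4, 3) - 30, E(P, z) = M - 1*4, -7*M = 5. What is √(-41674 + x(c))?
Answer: I*√30381607/27 ≈ 204.15*I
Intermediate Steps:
M = -5/7 (M = -⅐*5 = -5/7 ≈ -0.71429)
E(P, z) = -33/7 (E(P, z) = -5/7 - 1*4 = -5/7 - 4 = -33/7)
c = -243/7 (c = -33/7 - 30 = -243/7 ≈ -34.714)
x(Z) = -1 + 76/(3*Z) (x(Z) = -1 + (76/Z)/3 = -1 + 76/(3*Z))
√(-41674 + x(c)) = √(-41674 + (76/3 - 1*(-243/7))/(-243/7)) = √(-41674 - 7*(76/3 + 243/7)/243) = √(-41674 - 7/243*1261/21) = √(-41674 - 1261/729) = √(-30381607/729) = I*√30381607/27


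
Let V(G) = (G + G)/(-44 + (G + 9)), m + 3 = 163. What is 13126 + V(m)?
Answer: 328214/25 ≈ 13129.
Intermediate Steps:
m = 160 (m = -3 + 163 = 160)
V(G) = 2*G/(-35 + G) (V(G) = (2*G)/(-44 + (9 + G)) = (2*G)/(-35 + G) = 2*G/(-35 + G))
13126 + V(m) = 13126 + 2*160/(-35 + 160) = 13126 + 2*160/125 = 13126 + 2*160*(1/125) = 13126 + 64/25 = 328214/25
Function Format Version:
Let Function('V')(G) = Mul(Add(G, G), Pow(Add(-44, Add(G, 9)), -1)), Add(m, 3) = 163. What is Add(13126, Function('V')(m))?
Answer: Rational(328214, 25) ≈ 13129.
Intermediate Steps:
m = 160 (m = Add(-3, 163) = 160)
Function('V')(G) = Mul(2, G, Pow(Add(-35, G), -1)) (Function('V')(G) = Mul(Mul(2, G), Pow(Add(-44, Add(9, G)), -1)) = Mul(Mul(2, G), Pow(Add(-35, G), -1)) = Mul(2, G, Pow(Add(-35, G), -1)))
Add(13126, Function('V')(m)) = Add(13126, Mul(2, 160, Pow(Add(-35, 160), -1))) = Add(13126, Mul(2, 160, Pow(125, -1))) = Add(13126, Mul(2, 160, Rational(1, 125))) = Add(13126, Rational(64, 25)) = Rational(328214, 25)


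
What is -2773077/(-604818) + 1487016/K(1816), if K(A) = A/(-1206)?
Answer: -45193335835679/45764562 ≈ -9.8752e+5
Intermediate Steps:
K(A) = -A/1206 (K(A) = A*(-1/1206) = -A/1206)
-2773077/(-604818) + 1487016/K(1816) = -2773077/(-604818) + 1487016/((-1/1206*1816)) = -2773077*(-1/604818) + 1487016/(-908/603) = 924359/201606 + 1487016*(-603/908) = 924359/201606 - 224167662/227 = -45193335835679/45764562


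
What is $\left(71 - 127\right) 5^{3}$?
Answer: $-7000$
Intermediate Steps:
$\left(71 - 127\right) 5^{3} = \left(-56\right) 125 = -7000$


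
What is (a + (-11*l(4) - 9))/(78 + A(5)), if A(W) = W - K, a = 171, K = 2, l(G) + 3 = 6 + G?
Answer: 85/81 ≈ 1.0494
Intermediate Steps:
l(G) = 3 + G (l(G) = -3 + (6 + G) = 3 + G)
A(W) = -2 + W (A(W) = W - 1*2 = W - 2 = -2 + W)
(a + (-11*l(4) - 9))/(78 + A(5)) = (171 + (-11*(3 + 4) - 9))/(78 + (-2 + 5)) = (171 + (-11*7 - 9))/(78 + 3) = (171 + (-77 - 9))/81 = (171 - 86)*(1/81) = 85*(1/81) = 85/81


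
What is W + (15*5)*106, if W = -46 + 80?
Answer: 7984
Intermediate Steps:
W = 34
W + (15*5)*106 = 34 + (15*5)*106 = 34 + 75*106 = 34 + 7950 = 7984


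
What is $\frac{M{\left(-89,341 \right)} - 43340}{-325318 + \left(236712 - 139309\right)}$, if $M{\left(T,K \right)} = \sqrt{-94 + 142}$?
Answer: $\frac{8668}{45583} - \frac{4 \sqrt{3}}{227915} \approx 0.19013$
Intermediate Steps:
$M{\left(T,K \right)} = 4 \sqrt{3}$ ($M{\left(T,K \right)} = \sqrt{48} = 4 \sqrt{3}$)
$\frac{M{\left(-89,341 \right)} - 43340}{-325318 + \left(236712 - 139309\right)} = \frac{4 \sqrt{3} - 43340}{-325318 + \left(236712 - 139309\right)} = \frac{-43340 + 4 \sqrt{3}}{-325318 + \left(236712 - 139309\right)} = \frac{-43340 + 4 \sqrt{3}}{-325318 + 97403} = \frac{-43340 + 4 \sqrt{3}}{-227915} = \left(-43340 + 4 \sqrt{3}\right) \left(- \frac{1}{227915}\right) = \frac{8668}{45583} - \frac{4 \sqrt{3}}{227915}$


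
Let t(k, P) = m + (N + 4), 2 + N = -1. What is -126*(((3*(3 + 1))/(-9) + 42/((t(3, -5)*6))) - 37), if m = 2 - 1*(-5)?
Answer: 18879/4 ≈ 4719.8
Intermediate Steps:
N = -3 (N = -2 - 1 = -3)
m = 7 (m = 2 + 5 = 7)
t(k, P) = 8 (t(k, P) = 7 + (-3 + 4) = 7 + 1 = 8)
-126*(((3*(3 + 1))/(-9) + 42/((t(3, -5)*6))) - 37) = -126*(((3*(3 + 1))/(-9) + 42/((8*6))) - 37) = -126*(((3*4)*(-1/9) + 42/48) - 37) = -126*((12*(-1/9) + 42*(1/48)) - 37) = -126*((-4/3 + 7/8) - 37) = -126*(-11/24 - 37) = -126*(-899/24) = 18879/4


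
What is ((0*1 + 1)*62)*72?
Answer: 4464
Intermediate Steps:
((0*1 + 1)*62)*72 = ((0 + 1)*62)*72 = (1*62)*72 = 62*72 = 4464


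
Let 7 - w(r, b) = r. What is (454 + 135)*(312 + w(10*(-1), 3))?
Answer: 193781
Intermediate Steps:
w(r, b) = 7 - r
(454 + 135)*(312 + w(10*(-1), 3)) = (454 + 135)*(312 + (7 - 10*(-1))) = 589*(312 + (7 - 1*(-10))) = 589*(312 + (7 + 10)) = 589*(312 + 17) = 589*329 = 193781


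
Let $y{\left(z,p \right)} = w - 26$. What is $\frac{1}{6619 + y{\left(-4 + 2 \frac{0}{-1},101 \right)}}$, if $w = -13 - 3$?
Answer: $\frac{1}{6577} \approx 0.00015204$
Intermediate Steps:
$w = -16$
$y{\left(z,p \right)} = -42$ ($y{\left(z,p \right)} = -16 - 26 = -42$)
$\frac{1}{6619 + y{\left(-4 + 2 \frac{0}{-1},101 \right)}} = \frac{1}{6619 - 42} = \frac{1}{6577}$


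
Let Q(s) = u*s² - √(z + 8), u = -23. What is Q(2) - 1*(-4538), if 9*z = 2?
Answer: 4446 - √74/3 ≈ 4443.1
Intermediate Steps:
z = 2/9 (z = (⅑)*2 = 2/9 ≈ 0.22222)
Q(s) = -23*s² - √74/3 (Q(s) = -23*s² - √(2/9 + 8) = -23*s² - √(74/9) = -23*s² - √74/3)
Q(2) - 1*(-4538) = (-23*2² - √74/3) - 1*(-4538) = (-23*4 - √74/3) + 4538 = (-92 - √74/3) + 4538 = 4446 - √74/3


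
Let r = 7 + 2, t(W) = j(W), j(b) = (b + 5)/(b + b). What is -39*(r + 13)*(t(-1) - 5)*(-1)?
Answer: -6006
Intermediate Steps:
j(b) = (5 + b)/(2*b) (j(b) = (5 + b)/((2*b)) = (5 + b)*(1/(2*b)) = (5 + b)/(2*b))
t(W) = (5 + W)/(2*W)
r = 9
-39*(r + 13)*(t(-1) - 5)*(-1) = -39*(9 + 13)*((1/2)*(5 - 1)/(-1) - 5)*(-1) = -858*((1/2)*(-1)*4 - 5)*(-1) = -858*(-2 - 5)*(-1) = -858*(-7)*(-1) = -39*(-154)*(-1) = 6006*(-1) = -6006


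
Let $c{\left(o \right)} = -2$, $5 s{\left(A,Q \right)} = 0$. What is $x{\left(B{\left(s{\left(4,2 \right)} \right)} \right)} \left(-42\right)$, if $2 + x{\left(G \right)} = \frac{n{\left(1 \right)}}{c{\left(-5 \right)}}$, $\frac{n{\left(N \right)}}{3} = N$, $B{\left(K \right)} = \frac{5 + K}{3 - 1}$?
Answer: $147$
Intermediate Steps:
$s{\left(A,Q \right)} = 0$ ($s{\left(A,Q \right)} = \frac{1}{5} \cdot 0 = 0$)
$B{\left(K \right)} = \frac{5}{2} + \frac{K}{2}$ ($B{\left(K \right)} = \frac{5 + K}{2} = \left(5 + K\right) \frac{1}{2} = \frac{5}{2} + \frac{K}{2}$)
$n{\left(N \right)} = 3 N$
$x{\left(G \right)} = - \frac{7}{2}$ ($x{\left(G \right)} = -2 + \frac{3 \cdot 1}{-2} = -2 + 3 \left(- \frac{1}{2}\right) = -2 - \frac{3}{2} = - \frac{7}{2}$)
$x{\left(B{\left(s{\left(4,2 \right)} \right)} \right)} \left(-42\right) = \left(- \frac{7}{2}\right) \left(-42\right) = 147$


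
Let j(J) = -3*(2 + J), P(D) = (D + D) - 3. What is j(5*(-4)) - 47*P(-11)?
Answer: 1229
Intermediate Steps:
P(D) = -3 + 2*D (P(D) = 2*D - 3 = -3 + 2*D)
j(J) = -6 - 3*J
j(5*(-4)) - 47*P(-11) = (-6 - 15*(-4)) - 47*(-3 + 2*(-11)) = (-6 - 3*(-20)) - 47*(-3 - 22) = (-6 + 60) - 47*(-25) = 54 + 1175 = 1229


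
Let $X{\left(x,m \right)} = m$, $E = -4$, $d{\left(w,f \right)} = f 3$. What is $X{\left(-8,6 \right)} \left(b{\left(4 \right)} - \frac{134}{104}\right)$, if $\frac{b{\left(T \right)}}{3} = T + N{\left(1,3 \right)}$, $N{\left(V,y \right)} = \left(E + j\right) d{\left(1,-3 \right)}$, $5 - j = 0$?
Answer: $- \frac{2541}{26} \approx -97.731$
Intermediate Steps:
$d{\left(w,f \right)} = 3 f$
$j = 5$ ($j = 5 - 0 = 5 + 0 = 5$)
$N{\left(V,y \right)} = -9$ ($N{\left(V,y \right)} = \left(-4 + 5\right) 3 \left(-3\right) = 1 \left(-9\right) = -9$)
$b{\left(T \right)} = -27 + 3 T$ ($b{\left(T \right)} = 3 \left(T - 9\right) = 3 \left(-9 + T\right) = -27 + 3 T$)
$X{\left(-8,6 \right)} \left(b{\left(4 \right)} - \frac{134}{104}\right) = 6 \left(\left(-27 + 3 \cdot 4\right) - \frac{134}{104}\right) = 6 \left(\left(-27 + 12\right) - \frac{67}{52}\right) = 6 \left(-15 - \frac{67}{52}\right) = 6 \left(- \frac{847}{52}\right) = - \frac{2541}{26}$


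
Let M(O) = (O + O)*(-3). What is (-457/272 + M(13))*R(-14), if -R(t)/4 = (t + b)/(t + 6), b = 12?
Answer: 21673/272 ≈ 79.680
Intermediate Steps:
M(O) = -6*O (M(O) = (2*O)*(-3) = -6*O)
R(t) = -4*(12 + t)/(6 + t) (R(t) = -4*(t + 12)/(t + 6) = -4*(12 + t)/(6 + t))
(-457/272 + M(13))*R(-14) = (-457/272 - 6*13)*(4*(-12 - 1*(-14))/(6 - 14)) = (-457*1/272 - 78)*(4*(-12 + 14)/(-8)) = (-457/272 - 78)*(4*(-⅛)*2) = -21673/272*(-1) = 21673/272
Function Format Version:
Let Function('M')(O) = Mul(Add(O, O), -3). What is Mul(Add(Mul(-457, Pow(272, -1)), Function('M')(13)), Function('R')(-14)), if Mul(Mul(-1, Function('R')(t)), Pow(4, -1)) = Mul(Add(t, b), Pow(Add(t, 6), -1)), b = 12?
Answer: Rational(21673, 272) ≈ 79.680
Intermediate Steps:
Function('M')(O) = Mul(-6, O) (Function('M')(O) = Mul(Mul(2, O), -3) = Mul(-6, O))
Function('R')(t) = Mul(-4, Pow(Add(6, t), -1), Add(12, t)) (Function('R')(t) = Mul(-4, Mul(Add(t, 12), Pow(Add(t, 6), -1))) = Mul(-4, Mul(Add(12, t), Pow(Add(6, t), -1))) = Mul(-4, Mul(Pow(Add(6, t), -1), Add(12, t))) = Mul(-4, Pow(Add(6, t), -1), Add(12, t)))
Mul(Add(Mul(-457, Pow(272, -1)), Function('M')(13)), Function('R')(-14)) = Mul(Add(Mul(-457, Pow(272, -1)), Mul(-6, 13)), Mul(4, Pow(Add(6, -14), -1), Add(-12, Mul(-1, -14)))) = Mul(Add(Mul(-457, Rational(1, 272)), -78), Mul(4, Pow(-8, -1), Add(-12, 14))) = Mul(Add(Rational(-457, 272), -78), Mul(4, Rational(-1, 8), 2)) = Mul(Rational(-21673, 272), -1) = Rational(21673, 272)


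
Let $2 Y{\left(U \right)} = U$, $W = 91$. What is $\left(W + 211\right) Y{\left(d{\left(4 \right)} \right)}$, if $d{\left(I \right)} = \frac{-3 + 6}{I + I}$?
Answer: $\frac{453}{8} \approx 56.625$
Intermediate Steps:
$d{\left(I \right)} = \frac{3}{2 I}$
$Y{\left(U \right)} = \frac{U}{2}$
$\left(W + 211\right) Y{\left(d{\left(4 \right)} \right)} = \left(91 + 211\right) \frac{\frac{3}{2} \cdot \frac{1}{4}}{2} = 302 \frac{\frac{3}{2} \cdot \frac{1}{4}}{2} = 302 \cdot \frac{1}{2} \cdot \frac{3}{8} = 302 \cdot \frac{3}{16} = \frac{453}{8}$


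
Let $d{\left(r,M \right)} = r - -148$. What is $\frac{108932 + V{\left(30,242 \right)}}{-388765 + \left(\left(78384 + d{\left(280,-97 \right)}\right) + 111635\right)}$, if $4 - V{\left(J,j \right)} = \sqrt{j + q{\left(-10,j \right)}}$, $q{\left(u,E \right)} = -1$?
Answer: $- \frac{18156}{33053} + \frac{\sqrt{241}}{198318} \approx -0.54922$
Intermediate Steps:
$d{\left(r,M \right)} = 148 + r$ ($d{\left(r,M \right)} = r + 148 = 148 + r$)
$V{\left(J,j \right)} = 4 - \sqrt{-1 + j}$ ($V{\left(J,j \right)} = 4 - \sqrt{j - 1} = 4 - \sqrt{-1 + j}$)
$\frac{108932 + V{\left(30,242 \right)}}{-388765 + \left(\left(78384 + d{\left(280,-97 \right)}\right) + 111635\right)} = \frac{108932 + \left(4 - \sqrt{-1 + 242}\right)}{-388765 + \left(\left(78384 + \left(148 + 280\right)\right) + 111635\right)} = \frac{108932 + \left(4 - \sqrt{241}\right)}{-388765 + \left(\left(78384 + 428\right) + 111635\right)} = \frac{108936 - \sqrt{241}}{-388765 + \left(78812 + 111635\right)} = \frac{108936 - \sqrt{241}}{-388765 + 190447} = \frac{108936 - \sqrt{241}}{-198318} = \left(108936 - \sqrt{241}\right) \left(- \frac{1}{198318}\right) = - \frac{18156}{33053} + \frac{\sqrt{241}}{198318}$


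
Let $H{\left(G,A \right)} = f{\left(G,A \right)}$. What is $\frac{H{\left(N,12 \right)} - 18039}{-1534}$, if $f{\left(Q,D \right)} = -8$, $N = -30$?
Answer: $\frac{18047}{1534} \approx 11.765$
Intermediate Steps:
$H{\left(G,A \right)} = -8$
$\frac{H{\left(N,12 \right)} - 18039}{-1534} = \frac{-8 - 18039}{-1534} = \left(-18047\right) \left(- \frac{1}{1534}\right) = \frac{18047}{1534}$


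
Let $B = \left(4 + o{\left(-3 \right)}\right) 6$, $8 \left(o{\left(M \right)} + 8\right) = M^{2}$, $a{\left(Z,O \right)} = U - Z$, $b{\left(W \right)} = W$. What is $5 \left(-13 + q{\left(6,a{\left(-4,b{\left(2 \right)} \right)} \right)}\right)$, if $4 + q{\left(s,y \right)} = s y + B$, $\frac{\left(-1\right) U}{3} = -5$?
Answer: $\frac{1595}{4} \approx 398.75$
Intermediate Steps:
$U = 15$ ($U = \left(-3\right) \left(-5\right) = 15$)
$a{\left(Z,O \right)} = 15 - Z$
$o{\left(M \right)} = -8 + \frac{M^{2}}{8}$
$B = - \frac{69}{4}$ ($B = \left(4 - \left(8 - \frac{\left(-3\right)^{2}}{8}\right)\right) 6 = \left(4 + \left(-8 + \frac{1}{8} \cdot 9\right)\right) 6 = \left(4 + \left(-8 + \frac{9}{8}\right)\right) 6 = \left(4 - \frac{55}{8}\right) 6 = \left(- \frac{23}{8}\right) 6 = - \frac{69}{4} \approx -17.25$)
$q{\left(s,y \right)} = - \frac{85}{4} + s y$ ($q{\left(s,y \right)} = -4 + \left(s y - \frac{69}{4}\right) = -4 + \left(- \frac{69}{4} + s y\right) = - \frac{85}{4} + s y$)
$5 \left(-13 + q{\left(6,a{\left(-4,b{\left(2 \right)} \right)} \right)}\right) = 5 \left(-13 - \left(\frac{85}{4} - 6 \left(15 - -4\right)\right)\right) = 5 \left(-13 - \left(\frac{85}{4} - 6 \left(15 + 4\right)\right)\right) = 5 \left(-13 + \left(- \frac{85}{4} + 6 \cdot 19\right)\right) = 5 \left(-13 + \left(- \frac{85}{4} + 114\right)\right) = 5 \left(-13 + \frac{371}{4}\right) = 5 \cdot \frac{319}{4} = \frac{1595}{4}$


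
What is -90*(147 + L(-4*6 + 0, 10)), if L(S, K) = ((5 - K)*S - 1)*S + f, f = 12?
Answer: 242730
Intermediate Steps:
L(S, K) = 12 + S*(-1 + S*(5 - K)) (L(S, K) = ((5 - K)*S - 1)*S + 12 = (S*(5 - K) - 1)*S + 12 = (-1 + S*(5 - K))*S + 12 = S*(-1 + S*(5 - K)) + 12 = 12 + S*(-1 + S*(5 - K)))
-90*(147 + L(-4*6 + 0, 10)) = -90*(147 + (12 - (-4*6 + 0) + 5*(-4*6 + 0)**2 - 1*10*(-4*6 + 0)**2)) = -90*(147 + (12 - (-24 + 0) + 5*(-24 + 0)**2 - 1*10*(-24 + 0)**2)) = -90*(147 + (12 - 1*(-24) + 5*(-24)**2 - 1*10*(-24)**2)) = -90*(147 + (12 + 24 + 5*576 - 1*10*576)) = -90*(147 + (12 + 24 + 2880 - 5760)) = -90*(147 - 2844) = -90*(-2697) = 242730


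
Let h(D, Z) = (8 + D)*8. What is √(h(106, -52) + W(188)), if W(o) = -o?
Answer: 2*√181 ≈ 26.907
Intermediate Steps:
h(D, Z) = 64 + 8*D
√(h(106, -52) + W(188)) = √((64 + 8*106) - 1*188) = √((64 + 848) - 188) = √(912 - 188) = √724 = 2*√181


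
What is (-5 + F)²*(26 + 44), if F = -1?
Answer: 2520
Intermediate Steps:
(-5 + F)²*(26 + 44) = (-5 - 1)²*(26 + 44) = (-6)²*70 = 36*70 = 2520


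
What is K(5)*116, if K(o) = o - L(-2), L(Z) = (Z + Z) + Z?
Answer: 1276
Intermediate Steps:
L(Z) = 3*Z (L(Z) = 2*Z + Z = 3*Z)
K(o) = 6 + o (K(o) = o - 3*(-2) = o - 1*(-6) = o + 6 = 6 + o)
K(5)*116 = (6 + 5)*116 = 11*116 = 1276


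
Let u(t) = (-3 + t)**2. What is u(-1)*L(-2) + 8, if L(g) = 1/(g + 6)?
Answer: 12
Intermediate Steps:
L(g) = 1/(6 + g)
u(-1)*L(-2) + 8 = (-3 - 1)**2/(6 - 2) + 8 = (-4)**2/4 + 8 = 16*(1/4) + 8 = 4 + 8 = 12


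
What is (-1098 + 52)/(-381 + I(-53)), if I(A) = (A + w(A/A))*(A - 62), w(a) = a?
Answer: -1046/5599 ≈ -0.18682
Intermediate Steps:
I(A) = (1 + A)*(-62 + A) (I(A) = (A + A/A)*(A - 62) = (A + 1)*(-62 + A) = (1 + A)*(-62 + A))
(-1098 + 52)/(-381 + I(-53)) = (-1098 + 52)/(-381 + (-62 + (-53)² - 61*(-53))) = -1046/(-381 + (-62 + 2809 + 3233)) = -1046/(-381 + 5980) = -1046/5599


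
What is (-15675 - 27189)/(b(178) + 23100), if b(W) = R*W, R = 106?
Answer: -2679/2623 ≈ -1.0213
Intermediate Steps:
b(W) = 106*W
(-15675 - 27189)/(b(178) + 23100) = (-15675 - 27189)/(106*178 + 23100) = -42864/(18868 + 23100) = -42864/41968 = -42864*1/41968 = -2679/2623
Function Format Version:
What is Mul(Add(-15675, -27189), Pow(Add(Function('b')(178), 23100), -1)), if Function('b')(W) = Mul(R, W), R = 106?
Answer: Rational(-2679, 2623) ≈ -1.0213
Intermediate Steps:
Function('b')(W) = Mul(106, W)
Mul(Add(-15675, -27189), Pow(Add(Function('b')(178), 23100), -1)) = Mul(Add(-15675, -27189), Pow(Add(Mul(106, 178), 23100), -1)) = Mul(-42864, Pow(Add(18868, 23100), -1)) = Mul(-42864, Pow(41968, -1)) = Mul(-42864, Rational(1, 41968)) = Rational(-2679, 2623)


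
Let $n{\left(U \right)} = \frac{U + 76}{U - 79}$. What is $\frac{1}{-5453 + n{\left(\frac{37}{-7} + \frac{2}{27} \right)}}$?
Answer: $- \frac{15916}{86803327} \approx -0.00018336$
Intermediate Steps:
$n{\left(U \right)} = \frac{76 + U}{-79 + U}$
$\frac{1}{-5453 + n{\left(\frac{37}{-7} + \frac{2}{27} \right)}} = \frac{1}{-5453 + \frac{76 + \left(\frac{37}{-7} + \frac{2}{27}\right)}{-79 + \left(\frac{37}{-7} + \frac{2}{27}\right)}} = \frac{1}{-5453 + \frac{76 + \left(37 \left(- \frac{1}{7}\right) + 2 \cdot \frac{1}{27}\right)}{-79 + \left(37 \left(- \frac{1}{7}\right) + 2 \cdot \frac{1}{27}\right)}} = \frac{1}{-5453 + \frac{76 + \left(- \frac{37}{7} + \frac{2}{27}\right)}{-79 + \left(- \frac{37}{7} + \frac{2}{27}\right)}} = \frac{1}{-5453 + \frac{76 - \frac{985}{189}}{-79 - \frac{985}{189}}} = \frac{1}{-5453 + \frac{1}{- \frac{15916}{189}} \cdot \frac{13379}{189}} = \frac{1}{-5453 - \frac{13379}{15916}} = \frac{1}{- \frac{86803327}{15916}} = - \frac{15916}{86803327}$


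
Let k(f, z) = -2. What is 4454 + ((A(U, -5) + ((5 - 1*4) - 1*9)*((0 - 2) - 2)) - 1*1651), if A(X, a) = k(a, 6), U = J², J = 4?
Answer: 2833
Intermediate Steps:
U = 16 (U = 4² = 16)
A(X, a) = -2
4454 + ((A(U, -5) + ((5 - 1*4) - 1*9)*((0 - 2) - 2)) - 1*1651) = 4454 + ((-2 + ((5 - 1*4) - 1*9)*((0 - 2) - 2)) - 1*1651) = 4454 + ((-2 + ((5 - 4) - 9)*(-2 - 2)) - 1651) = 4454 + ((-2 + (1 - 9)*(-4)) - 1651) = 4454 + ((-2 - 8*(-4)) - 1651) = 4454 + ((-2 + 32) - 1651) = 4454 + (30 - 1651) = 4454 - 1621 = 2833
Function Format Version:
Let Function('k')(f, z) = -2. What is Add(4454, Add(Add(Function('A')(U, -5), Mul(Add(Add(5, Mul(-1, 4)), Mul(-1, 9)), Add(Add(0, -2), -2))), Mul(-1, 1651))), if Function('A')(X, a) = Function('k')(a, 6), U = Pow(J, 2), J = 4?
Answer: 2833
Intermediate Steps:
U = 16 (U = Pow(4, 2) = 16)
Function('A')(X, a) = -2
Add(4454, Add(Add(Function('A')(U, -5), Mul(Add(Add(5, Mul(-1, 4)), Mul(-1, 9)), Add(Add(0, -2), -2))), Mul(-1, 1651))) = Add(4454, Add(Add(-2, Mul(Add(Add(5, Mul(-1, 4)), Mul(-1, 9)), Add(Add(0, -2), -2))), Mul(-1, 1651))) = Add(4454, Add(Add(-2, Mul(Add(Add(5, -4), -9), Add(-2, -2))), -1651)) = Add(4454, Add(Add(-2, Mul(Add(1, -9), -4)), -1651)) = Add(4454, Add(Add(-2, Mul(-8, -4)), -1651)) = Add(4454, Add(Add(-2, 32), -1651)) = Add(4454, Add(30, -1651)) = Add(4454, -1621) = 2833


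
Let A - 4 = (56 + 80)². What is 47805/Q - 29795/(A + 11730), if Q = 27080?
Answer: 12765931/16372568 ≈ 0.77971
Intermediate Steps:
A = 18500 (A = 4 + (56 + 80)² = 4 + 136² = 4 + 18496 = 18500)
47805/Q - 29795/(A + 11730) = 47805/27080 - 29795/(18500 + 11730) = 47805*(1/27080) - 29795/30230 = 9561/5416 - 29795*1/30230 = 9561/5416 - 5959/6046 = 12765931/16372568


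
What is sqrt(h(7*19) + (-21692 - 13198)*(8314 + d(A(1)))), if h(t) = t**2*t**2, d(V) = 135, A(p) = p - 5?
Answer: sqrt(18115111) ≈ 4256.2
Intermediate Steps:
A(p) = -5 + p
h(t) = t**4
sqrt(h(7*19) + (-21692 - 13198)*(8314 + d(A(1)))) = sqrt((7*19)**4 + (-21692 - 13198)*(8314 + 135)) = sqrt(133**4 - 34890*8449) = sqrt(312900721 - 294785610) = sqrt(18115111)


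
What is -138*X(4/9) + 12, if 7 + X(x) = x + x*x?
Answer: 24014/27 ≈ 889.41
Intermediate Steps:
X(x) = -7 + x + x² (X(x) = -7 + (x + x*x) = -7 + (x + x²) = -7 + x + x²)
-138*X(4/9) + 12 = -138*(-7 + 4/9 + (4/9)²) + 12 = -138*(-7 + 4/9 + 16/81) + 12 = -138*(-515/81) + 12 = 23690/27 + 12 = 24014/27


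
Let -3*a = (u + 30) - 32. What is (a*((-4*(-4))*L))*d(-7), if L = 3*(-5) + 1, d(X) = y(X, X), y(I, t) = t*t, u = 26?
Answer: 87808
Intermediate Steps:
y(I, t) = t²
d(X) = X²
a = -8 (a = -((26 + 30) - 32)/3 = -(56 - 32)/3 = -⅓*24 = -8)
L = -14 (L = -15 + 1 = -14)
(a*((-4*(-4))*L))*d(-7) = -8*(-4*(-4))*(-14)*(-7)² = -128*(-14)*49 = -8*(-224)*49 = 1792*49 = 87808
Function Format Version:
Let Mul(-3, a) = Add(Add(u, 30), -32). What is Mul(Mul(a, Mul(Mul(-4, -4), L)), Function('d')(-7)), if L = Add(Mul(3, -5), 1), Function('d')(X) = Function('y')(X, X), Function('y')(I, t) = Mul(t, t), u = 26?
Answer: 87808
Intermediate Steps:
Function('y')(I, t) = Pow(t, 2)
Function('d')(X) = Pow(X, 2)
a = -8 (a = Mul(Rational(-1, 3), Add(Add(26, 30), -32)) = Mul(Rational(-1, 3), Add(56, -32)) = Mul(Rational(-1, 3), 24) = -8)
L = -14 (L = Add(-15, 1) = -14)
Mul(Mul(a, Mul(Mul(-4, -4), L)), Function('d')(-7)) = Mul(Mul(-8, Mul(Mul(-4, -4), -14)), Pow(-7, 2)) = Mul(Mul(-8, Mul(16, -14)), 49) = Mul(Mul(-8, -224), 49) = Mul(1792, 49) = 87808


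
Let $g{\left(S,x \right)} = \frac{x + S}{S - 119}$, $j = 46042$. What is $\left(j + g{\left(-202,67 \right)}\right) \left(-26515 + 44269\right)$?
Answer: $\frac{87465773406}{107} \approx 8.1744 \cdot 10^{8}$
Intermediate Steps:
$g{\left(S,x \right)} = \frac{S + x}{-119 + S}$
$\left(j + g{\left(-202,67 \right)}\right) \left(-26515 + 44269\right) = \left(46042 + \frac{-202 + 67}{-119 - 202}\right) \left(-26515 + 44269\right) = \left(46042 + \frac{1}{-321} \left(-135\right)\right) 17754 = \left(46042 - - \frac{45}{107}\right) 17754 = \left(46042 + \frac{45}{107}\right) 17754 = \frac{4926539}{107} \cdot 17754 = \frac{87465773406}{107}$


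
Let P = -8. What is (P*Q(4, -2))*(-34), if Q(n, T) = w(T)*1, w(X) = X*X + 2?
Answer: 1632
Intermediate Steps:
w(X) = 2 + X² (w(X) = X² + 2 = 2 + X²)
Q(n, T) = 2 + T² (Q(n, T) = (2 + T²)*1 = 2 + T²)
(P*Q(4, -2))*(-34) = -8*(2 + (-2)²)*(-34) = -8*(2 + 4)*(-34) = -8*6*(-34) = -48*(-34) = 1632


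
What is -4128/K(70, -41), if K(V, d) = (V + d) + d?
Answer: 344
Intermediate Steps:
K(V, d) = V + 2*d
-4128/K(70, -41) = -4128/(70 + 2*(-41)) = -4128/(70 - 82) = -4128/(-12) = -4128*(-1/12) = 344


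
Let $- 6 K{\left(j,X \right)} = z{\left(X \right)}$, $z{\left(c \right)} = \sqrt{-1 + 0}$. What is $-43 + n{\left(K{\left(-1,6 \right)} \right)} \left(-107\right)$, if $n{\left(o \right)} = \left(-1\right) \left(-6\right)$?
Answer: $-685$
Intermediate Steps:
$z{\left(c \right)} = i$ ($z{\left(c \right)} = \sqrt{-1} = i$)
$K{\left(j,X \right)} = - \frac{i}{6}$
$n{\left(o \right)} = 6$
$-43 + n{\left(K{\left(-1,6 \right)} \right)} \left(-107\right) = -43 + 6 \left(-107\right) = -43 - 642 = -685$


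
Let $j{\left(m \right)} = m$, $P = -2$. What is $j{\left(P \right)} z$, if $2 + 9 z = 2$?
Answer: $0$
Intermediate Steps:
$z = 0$ ($z = - \frac{2}{9} + \frac{1}{9} \cdot 2 = - \frac{2}{9} + \frac{2}{9} = 0$)
$j{\left(P \right)} z = \left(-2\right) 0 = 0$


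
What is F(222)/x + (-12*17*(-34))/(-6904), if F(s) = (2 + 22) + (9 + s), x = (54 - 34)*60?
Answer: -54689/69040 ≈ -0.79214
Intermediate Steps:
x = 1200 (x = 20*60 = 1200)
F(s) = 33 + s (F(s) = 24 + (9 + s) = 33 + s)
F(222)/x + (-12*17*(-34))/(-6904) = (33 + 222)/1200 + (-12*17*(-34))/(-6904) = 255*(1/1200) - 204*(-34)*(-1/6904) = 17/80 + 6936*(-1/6904) = 17/80 - 867/863 = -54689/69040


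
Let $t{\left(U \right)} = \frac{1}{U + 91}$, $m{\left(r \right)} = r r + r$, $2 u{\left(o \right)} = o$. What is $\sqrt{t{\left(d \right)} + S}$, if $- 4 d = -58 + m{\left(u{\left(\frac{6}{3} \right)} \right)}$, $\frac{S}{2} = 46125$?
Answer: $\frac{\sqrt{1017056355}}{105} \approx 303.73$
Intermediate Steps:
$u{\left(o \right)} = \frac{o}{2}$
$m{\left(r \right)} = r + r^{2}$ ($m{\left(r \right)} = r^{2} + r = r + r^{2}$)
$S = 92250$ ($S = 2 \cdot 46125 = 92250$)
$d = 14$ ($d = - \frac{-58 + \frac{6 \cdot \frac{1}{3}}{2} \left(1 + \frac{6 \cdot \frac{1}{3}}{2}\right)}{4} = - \frac{-58 + \frac{1}{2} \cdot 2 \left(1 + \frac{1}{2} \cdot 2\right)}{4} = - \frac{-58 + 1 \left(1 + 1\right)}{4} = - \frac{-58 + 1 \cdot 2}{4} = - \frac{-58 + 2}{4} = \left(- \frac{1}{4}\right) \left(-56\right) = 14$)
$t{\left(U \right)} = \frac{1}{91 + U}$
$\sqrt{t{\left(d \right)} + S} = \sqrt{\frac{1}{91 + 14} + 92250} = \sqrt{\frac{1}{105} + 92250} = \sqrt{\frac{9686251}{105}} = \frac{\sqrt{1017056355}}{105}$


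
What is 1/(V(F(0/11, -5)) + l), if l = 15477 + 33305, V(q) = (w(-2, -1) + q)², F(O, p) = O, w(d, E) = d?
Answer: 1/48786 ≈ 2.0498e-5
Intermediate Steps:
V(q) = (-2 + q)²
l = 48782
1/(V(F(0/11, -5)) + l) = 1/((-2 + 0/11)² + 48782) = 1/((-2 + 0*(1/11))² + 48782) = 1/((-2 + 0)² + 48782) = 1/((-2)² + 48782) = 1/(4 + 48782) = 1/48786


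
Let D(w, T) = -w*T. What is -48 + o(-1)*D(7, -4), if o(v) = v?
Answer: -76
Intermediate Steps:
D(w, T) = -T*w
-48 + o(-1)*D(7, -4) = -48 - (-1)*(-4)*7 = -48 - 1*28 = -48 - 28 = -76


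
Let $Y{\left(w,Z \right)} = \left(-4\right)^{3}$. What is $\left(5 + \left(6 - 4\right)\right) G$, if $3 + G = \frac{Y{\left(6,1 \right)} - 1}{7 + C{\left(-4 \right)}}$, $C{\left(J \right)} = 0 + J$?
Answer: $- \frac{518}{3} \approx -172.67$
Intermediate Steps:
$Y{\left(w,Z \right)} = -64$
$C{\left(J \right)} = J$
$G = - \frac{74}{3}$ ($G = -3 + \frac{-64 - 1}{7 - 4} = -3 - \frac{65}{3} = - \frac{74}{3} \approx -24.667$)
$\left(5 + \left(6 - 4\right)\right) G = \left(5 + \left(6 - 4\right)\right) \left(- \frac{74}{3}\right) = \left(5 + 2\right) \left(- \frac{74}{3}\right) = 7 \left(- \frac{74}{3}\right) = - \frac{518}{3}$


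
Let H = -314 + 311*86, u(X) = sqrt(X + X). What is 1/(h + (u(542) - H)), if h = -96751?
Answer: -123183/15174050405 - 2*sqrt(271)/15174050405 ≈ -8.1202e-6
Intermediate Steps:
u(X) = sqrt(2)*sqrt(X) (u(X) = sqrt(2*X) = sqrt(2)*sqrt(X))
H = 26432 (H = -314 + 26746 = 26432)
1/(h + (u(542) - H)) = 1/(-96751 + (sqrt(2)*sqrt(542) - 1*26432)) = 1/(-96751 + (2*sqrt(271) - 26432)) = 1/(-96751 + (-26432 + 2*sqrt(271))) = 1/(-123183 + 2*sqrt(271))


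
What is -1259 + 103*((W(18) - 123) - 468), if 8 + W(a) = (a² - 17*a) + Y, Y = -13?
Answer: -62441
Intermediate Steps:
W(a) = -21 + a² - 17*a (W(a) = -8 + ((a² - 17*a) - 13) = -8 + (-13 + a² - 17*a) = -21 + a² - 17*a)
-1259 + 103*((W(18) - 123) - 468) = -1259 + 103*(((-21 + 18² - 17*18) - 123) - 468) = -1259 + 103*(((-21 + 324 - 306) - 123) - 468) = -1259 + 103*((-3 - 123) - 468) = -1259 + 103*(-126 - 468) = -1259 + 103*(-594) = -1259 - 61182 = -62441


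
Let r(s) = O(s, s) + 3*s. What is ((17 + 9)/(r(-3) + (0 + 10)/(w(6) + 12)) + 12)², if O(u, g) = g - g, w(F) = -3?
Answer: 381924/5041 ≈ 75.764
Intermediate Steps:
O(u, g) = 0
r(s) = 3*s (r(s) = 0 + 3*s = 3*s)
((17 + 9)/(r(-3) + (0 + 10)/(w(6) + 12)) + 12)² = ((17 + 9)/(3*(-3) + (0 + 10)/(-3 + 12)) + 12)² = (26/(-9 + 10/9) + 12)² = (26/(-71/9) + 12)² = (26*(-9/71) + 12)² = (-234/71 + 12)² = (618/71)² = 381924/5041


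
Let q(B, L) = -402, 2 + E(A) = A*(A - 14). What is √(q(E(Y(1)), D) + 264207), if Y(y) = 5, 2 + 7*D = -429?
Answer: √263805 ≈ 513.62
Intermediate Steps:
D = -431/7 (D = -2/7 + (⅐)*(-429) = -2/7 - 429/7 = -431/7 ≈ -61.571)
E(A) = -2 + A*(-14 + A) (E(A) = -2 + A*(A - 14) = -2 + A*(-14 + A))
√(q(E(Y(1)), D) + 264207) = √(-402 + 264207) = √263805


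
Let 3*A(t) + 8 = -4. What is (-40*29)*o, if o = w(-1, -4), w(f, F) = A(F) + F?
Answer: 9280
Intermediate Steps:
A(t) = -4 (A(t) = -8/3 + (1/3)*(-4) = -8/3 - 4/3 = -4)
w(f, F) = -4 + F
o = -8 (o = -4 - 4 = -8)
(-40*29)*o = -40*29*(-8) = -1160*(-8) = 9280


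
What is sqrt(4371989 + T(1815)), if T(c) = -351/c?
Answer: 2*sqrt(3306316535)/55 ≈ 2090.9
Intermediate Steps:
sqrt(4371989 + T(1815)) = sqrt(4371989 - 351/1815) = sqrt(4371989 - 351*1/1815) = sqrt(4371989 - 117/605) = sqrt(2645053228/605) = 2*sqrt(3306316535)/55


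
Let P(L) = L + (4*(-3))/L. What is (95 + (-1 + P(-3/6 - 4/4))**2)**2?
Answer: 251001/16 ≈ 15688.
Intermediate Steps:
P(L) = L - 12/L
(95 + (-1 + P(-3/6 - 4/4))**2)**2 = (95 + (-1 + ((-3/6 - 4/4) - 12/(-3/6 - 4/4)))**2)**2 = (95 + (-1 + ((-3*1/6 - 4*1/4) - 12/(-3*1/6 - 4*1/4)))**2)**2 = (95 + (-1 + ((-1/2 - 1) - 12/(-1/2 - 1)))**2)**2 = (95 + (-1 + (-3/2 - 12/(-3/2)))**2)**2 = (95 + (-1 + (-3/2 - 12*(-2/3)))**2)**2 = (95 + (-1 + (-3/2 + 8))**2)**2 = (95 + (-1 + 13/2)**2)**2 = (95 + (11/2)**2)**2 = (95 + 121/4)**2 = (501/4)**2 = 251001/16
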